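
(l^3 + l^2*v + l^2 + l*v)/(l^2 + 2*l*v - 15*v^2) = l*(l^2 + l*v + l + v)/(l^2 + 2*l*v - 15*v^2)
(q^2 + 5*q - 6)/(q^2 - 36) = (q - 1)/(q - 6)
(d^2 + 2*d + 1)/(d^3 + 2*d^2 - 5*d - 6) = (d + 1)/(d^2 + d - 6)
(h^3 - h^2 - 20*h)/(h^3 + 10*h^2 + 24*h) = (h - 5)/(h + 6)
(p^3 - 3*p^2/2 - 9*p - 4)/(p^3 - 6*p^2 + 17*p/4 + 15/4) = 2*(p^2 - 2*p - 8)/(2*p^2 - 13*p + 15)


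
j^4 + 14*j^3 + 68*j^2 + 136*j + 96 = (j + 2)^2*(j + 4)*(j + 6)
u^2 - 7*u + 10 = (u - 5)*(u - 2)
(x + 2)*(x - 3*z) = x^2 - 3*x*z + 2*x - 6*z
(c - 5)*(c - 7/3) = c^2 - 22*c/3 + 35/3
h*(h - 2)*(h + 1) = h^3 - h^2 - 2*h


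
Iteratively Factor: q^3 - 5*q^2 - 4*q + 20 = (q - 5)*(q^2 - 4) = (q - 5)*(q + 2)*(q - 2)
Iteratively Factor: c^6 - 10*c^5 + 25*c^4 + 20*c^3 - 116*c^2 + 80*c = (c - 1)*(c^5 - 9*c^4 + 16*c^3 + 36*c^2 - 80*c) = (c - 5)*(c - 1)*(c^4 - 4*c^3 - 4*c^2 + 16*c) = c*(c - 5)*(c - 1)*(c^3 - 4*c^2 - 4*c + 16) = c*(c - 5)*(c - 2)*(c - 1)*(c^2 - 2*c - 8) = c*(c - 5)*(c - 4)*(c - 2)*(c - 1)*(c + 2)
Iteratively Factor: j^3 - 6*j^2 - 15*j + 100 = (j - 5)*(j^2 - j - 20) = (j - 5)*(j + 4)*(j - 5)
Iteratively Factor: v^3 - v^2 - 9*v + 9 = (v - 1)*(v^2 - 9) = (v - 1)*(v + 3)*(v - 3)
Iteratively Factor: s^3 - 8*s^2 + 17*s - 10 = (s - 2)*(s^2 - 6*s + 5) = (s - 2)*(s - 1)*(s - 5)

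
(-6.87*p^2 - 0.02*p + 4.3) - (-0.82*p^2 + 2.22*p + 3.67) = -6.05*p^2 - 2.24*p + 0.63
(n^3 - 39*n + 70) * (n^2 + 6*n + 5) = n^5 + 6*n^4 - 34*n^3 - 164*n^2 + 225*n + 350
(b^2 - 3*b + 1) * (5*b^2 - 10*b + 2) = 5*b^4 - 25*b^3 + 37*b^2 - 16*b + 2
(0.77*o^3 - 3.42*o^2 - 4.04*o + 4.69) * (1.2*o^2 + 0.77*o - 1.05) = 0.924*o^5 - 3.5111*o^4 - 8.2899*o^3 + 6.1082*o^2 + 7.8533*o - 4.9245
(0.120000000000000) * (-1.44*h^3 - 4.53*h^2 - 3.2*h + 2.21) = -0.1728*h^3 - 0.5436*h^2 - 0.384*h + 0.2652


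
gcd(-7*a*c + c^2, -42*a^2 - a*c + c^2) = 7*a - c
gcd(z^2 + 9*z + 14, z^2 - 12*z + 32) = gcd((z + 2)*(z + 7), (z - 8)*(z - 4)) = 1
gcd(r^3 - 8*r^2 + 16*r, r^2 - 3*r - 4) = r - 4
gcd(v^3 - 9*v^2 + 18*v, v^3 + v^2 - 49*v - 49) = 1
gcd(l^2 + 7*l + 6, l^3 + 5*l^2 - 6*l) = l + 6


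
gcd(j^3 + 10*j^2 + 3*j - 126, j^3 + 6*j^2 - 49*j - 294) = j^2 + 13*j + 42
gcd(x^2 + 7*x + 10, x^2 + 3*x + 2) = x + 2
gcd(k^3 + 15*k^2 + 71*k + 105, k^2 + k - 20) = k + 5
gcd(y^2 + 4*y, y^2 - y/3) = y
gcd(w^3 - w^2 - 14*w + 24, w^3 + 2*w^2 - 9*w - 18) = w - 3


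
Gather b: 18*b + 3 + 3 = 18*b + 6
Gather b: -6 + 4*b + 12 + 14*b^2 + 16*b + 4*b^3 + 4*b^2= 4*b^3 + 18*b^2 + 20*b + 6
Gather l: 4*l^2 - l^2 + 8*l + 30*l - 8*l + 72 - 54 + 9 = 3*l^2 + 30*l + 27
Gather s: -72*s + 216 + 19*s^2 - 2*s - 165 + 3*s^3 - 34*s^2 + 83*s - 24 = 3*s^3 - 15*s^2 + 9*s + 27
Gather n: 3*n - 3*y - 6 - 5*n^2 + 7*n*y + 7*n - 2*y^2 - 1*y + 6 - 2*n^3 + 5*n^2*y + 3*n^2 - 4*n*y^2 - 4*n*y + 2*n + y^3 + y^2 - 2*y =-2*n^3 + n^2*(5*y - 2) + n*(-4*y^2 + 3*y + 12) + y^3 - y^2 - 6*y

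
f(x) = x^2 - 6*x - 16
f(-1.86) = -1.38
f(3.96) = -24.08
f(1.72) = -23.36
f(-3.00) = 11.00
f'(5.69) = 5.38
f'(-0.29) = -6.58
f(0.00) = -16.00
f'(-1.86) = -9.72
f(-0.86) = -10.10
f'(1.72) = -2.56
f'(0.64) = -4.72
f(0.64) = -19.43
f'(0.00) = -6.00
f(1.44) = -22.57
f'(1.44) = -3.12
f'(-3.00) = -12.00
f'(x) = 2*x - 6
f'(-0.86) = -7.72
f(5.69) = -17.76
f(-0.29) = -14.18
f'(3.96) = 1.92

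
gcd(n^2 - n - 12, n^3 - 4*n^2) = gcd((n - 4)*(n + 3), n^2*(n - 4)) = n - 4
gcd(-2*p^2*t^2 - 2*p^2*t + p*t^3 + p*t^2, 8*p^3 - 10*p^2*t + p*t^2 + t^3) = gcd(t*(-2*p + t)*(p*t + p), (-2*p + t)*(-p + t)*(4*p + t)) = 2*p - t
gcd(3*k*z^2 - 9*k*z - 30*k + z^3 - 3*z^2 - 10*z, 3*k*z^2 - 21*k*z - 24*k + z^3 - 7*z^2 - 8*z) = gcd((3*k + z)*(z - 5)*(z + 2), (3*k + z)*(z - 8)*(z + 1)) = 3*k + z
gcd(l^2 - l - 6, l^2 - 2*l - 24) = 1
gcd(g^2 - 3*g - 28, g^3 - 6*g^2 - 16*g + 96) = g + 4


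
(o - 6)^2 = o^2 - 12*o + 36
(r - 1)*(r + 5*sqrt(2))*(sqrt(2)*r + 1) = sqrt(2)*r^3 - sqrt(2)*r^2 + 11*r^2 - 11*r + 5*sqrt(2)*r - 5*sqrt(2)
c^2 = c^2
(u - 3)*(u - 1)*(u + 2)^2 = u^4 - 9*u^2 - 4*u + 12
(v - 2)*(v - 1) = v^2 - 3*v + 2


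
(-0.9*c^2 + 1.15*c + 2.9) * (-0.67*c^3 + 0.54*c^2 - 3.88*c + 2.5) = 0.603*c^5 - 1.2565*c^4 + 2.17*c^3 - 5.146*c^2 - 8.377*c + 7.25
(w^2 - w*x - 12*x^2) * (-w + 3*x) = -w^3 + 4*w^2*x + 9*w*x^2 - 36*x^3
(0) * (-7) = 0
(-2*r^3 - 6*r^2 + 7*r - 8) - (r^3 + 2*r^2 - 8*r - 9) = -3*r^3 - 8*r^2 + 15*r + 1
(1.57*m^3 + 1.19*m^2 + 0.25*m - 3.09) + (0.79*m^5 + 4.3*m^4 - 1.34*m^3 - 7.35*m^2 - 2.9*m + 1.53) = 0.79*m^5 + 4.3*m^4 + 0.23*m^3 - 6.16*m^2 - 2.65*m - 1.56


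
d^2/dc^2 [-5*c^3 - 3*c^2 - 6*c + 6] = -30*c - 6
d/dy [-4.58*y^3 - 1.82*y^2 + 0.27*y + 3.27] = -13.74*y^2 - 3.64*y + 0.27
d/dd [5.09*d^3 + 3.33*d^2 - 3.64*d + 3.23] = 15.27*d^2 + 6.66*d - 3.64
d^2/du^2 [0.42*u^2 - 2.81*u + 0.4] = 0.840000000000000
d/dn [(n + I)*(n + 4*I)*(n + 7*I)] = 3*n^2 + 24*I*n - 39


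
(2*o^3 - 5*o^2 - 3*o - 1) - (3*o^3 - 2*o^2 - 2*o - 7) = -o^3 - 3*o^2 - o + 6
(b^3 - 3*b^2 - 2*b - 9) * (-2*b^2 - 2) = -2*b^5 + 6*b^4 + 2*b^3 + 24*b^2 + 4*b + 18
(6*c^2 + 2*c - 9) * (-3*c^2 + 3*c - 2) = -18*c^4 + 12*c^3 + 21*c^2 - 31*c + 18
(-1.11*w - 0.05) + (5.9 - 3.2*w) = 5.85 - 4.31*w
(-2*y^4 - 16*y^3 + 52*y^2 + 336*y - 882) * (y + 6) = -2*y^5 - 28*y^4 - 44*y^3 + 648*y^2 + 1134*y - 5292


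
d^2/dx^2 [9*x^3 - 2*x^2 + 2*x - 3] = 54*x - 4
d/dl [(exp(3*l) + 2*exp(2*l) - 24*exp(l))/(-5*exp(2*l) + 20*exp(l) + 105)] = (-exp(4*l) + 8*exp(3*l) + 47*exp(2*l) + 84*exp(l) - 504)*exp(l)/(5*(exp(4*l) - 8*exp(3*l) - 26*exp(2*l) + 168*exp(l) + 441))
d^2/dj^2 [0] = 0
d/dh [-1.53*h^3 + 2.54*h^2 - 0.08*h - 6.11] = -4.59*h^2 + 5.08*h - 0.08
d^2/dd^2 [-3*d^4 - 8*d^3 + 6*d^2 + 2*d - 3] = -36*d^2 - 48*d + 12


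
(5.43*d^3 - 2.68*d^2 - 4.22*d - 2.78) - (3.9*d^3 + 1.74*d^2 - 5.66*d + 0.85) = 1.53*d^3 - 4.42*d^2 + 1.44*d - 3.63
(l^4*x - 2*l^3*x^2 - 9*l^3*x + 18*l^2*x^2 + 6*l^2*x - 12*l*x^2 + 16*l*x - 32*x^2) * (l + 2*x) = l^5*x - 9*l^4*x - 4*l^3*x^3 + 6*l^3*x + 36*l^2*x^3 + 16*l^2*x - 24*l*x^3 - 64*x^3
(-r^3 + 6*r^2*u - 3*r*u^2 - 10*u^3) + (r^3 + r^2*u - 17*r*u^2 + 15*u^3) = 7*r^2*u - 20*r*u^2 + 5*u^3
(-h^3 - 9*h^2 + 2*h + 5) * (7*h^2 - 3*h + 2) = -7*h^5 - 60*h^4 + 39*h^3 + 11*h^2 - 11*h + 10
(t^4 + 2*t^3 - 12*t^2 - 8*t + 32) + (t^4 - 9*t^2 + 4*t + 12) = 2*t^4 + 2*t^3 - 21*t^2 - 4*t + 44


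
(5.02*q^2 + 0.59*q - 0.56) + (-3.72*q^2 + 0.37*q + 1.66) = 1.3*q^2 + 0.96*q + 1.1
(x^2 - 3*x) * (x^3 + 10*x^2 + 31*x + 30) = x^5 + 7*x^4 + x^3 - 63*x^2 - 90*x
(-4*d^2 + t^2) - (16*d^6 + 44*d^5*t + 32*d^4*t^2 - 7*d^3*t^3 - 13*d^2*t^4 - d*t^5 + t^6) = -16*d^6 - 44*d^5*t - 32*d^4*t^2 + 7*d^3*t^3 + 13*d^2*t^4 - 4*d^2 + d*t^5 - t^6 + t^2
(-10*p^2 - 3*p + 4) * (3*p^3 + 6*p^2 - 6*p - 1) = -30*p^5 - 69*p^4 + 54*p^3 + 52*p^2 - 21*p - 4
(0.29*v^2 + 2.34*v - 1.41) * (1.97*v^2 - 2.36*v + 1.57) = 0.5713*v^4 + 3.9254*v^3 - 7.8448*v^2 + 7.0014*v - 2.2137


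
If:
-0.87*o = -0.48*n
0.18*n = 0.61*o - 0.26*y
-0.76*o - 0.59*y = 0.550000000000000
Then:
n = -0.71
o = -0.39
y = -0.43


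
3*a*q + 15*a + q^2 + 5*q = (3*a + q)*(q + 5)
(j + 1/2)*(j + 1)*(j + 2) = j^3 + 7*j^2/2 + 7*j/2 + 1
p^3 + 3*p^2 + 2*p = p*(p + 1)*(p + 2)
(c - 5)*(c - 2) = c^2 - 7*c + 10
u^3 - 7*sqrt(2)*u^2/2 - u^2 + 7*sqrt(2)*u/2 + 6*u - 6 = (u - 1)*(u - 2*sqrt(2))*(u - 3*sqrt(2)/2)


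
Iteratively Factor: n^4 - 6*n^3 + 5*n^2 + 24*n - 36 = (n - 3)*(n^3 - 3*n^2 - 4*n + 12) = (n - 3)^2*(n^2 - 4) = (n - 3)^2*(n - 2)*(n + 2)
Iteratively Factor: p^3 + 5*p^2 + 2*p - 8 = (p + 2)*(p^2 + 3*p - 4) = (p - 1)*(p + 2)*(p + 4)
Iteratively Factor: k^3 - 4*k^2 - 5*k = (k)*(k^2 - 4*k - 5) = k*(k + 1)*(k - 5)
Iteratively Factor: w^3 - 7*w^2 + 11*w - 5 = (w - 5)*(w^2 - 2*w + 1) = (w - 5)*(w - 1)*(w - 1)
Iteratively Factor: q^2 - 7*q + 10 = (q - 2)*(q - 5)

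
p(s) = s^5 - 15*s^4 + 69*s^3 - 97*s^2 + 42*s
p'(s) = 5*s^4 - 60*s^3 + 207*s^2 - 194*s + 42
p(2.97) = 140.75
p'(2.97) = 108.90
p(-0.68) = -98.46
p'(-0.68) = 289.57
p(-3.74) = -8790.05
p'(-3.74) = 7780.08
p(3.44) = 186.65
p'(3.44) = 81.91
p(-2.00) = -1296.00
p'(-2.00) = 1818.00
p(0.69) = 2.22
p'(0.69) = -11.88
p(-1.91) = -1139.92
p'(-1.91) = 1652.31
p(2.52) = 90.77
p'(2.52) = 109.11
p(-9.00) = -216000.00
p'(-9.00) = 95100.00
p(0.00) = 0.00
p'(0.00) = 42.00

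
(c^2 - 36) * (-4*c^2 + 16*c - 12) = -4*c^4 + 16*c^3 + 132*c^2 - 576*c + 432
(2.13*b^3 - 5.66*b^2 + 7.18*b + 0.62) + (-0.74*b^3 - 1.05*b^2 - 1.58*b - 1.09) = 1.39*b^3 - 6.71*b^2 + 5.6*b - 0.47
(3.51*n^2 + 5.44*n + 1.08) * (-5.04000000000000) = -17.6904*n^2 - 27.4176*n - 5.4432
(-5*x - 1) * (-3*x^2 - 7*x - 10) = 15*x^3 + 38*x^2 + 57*x + 10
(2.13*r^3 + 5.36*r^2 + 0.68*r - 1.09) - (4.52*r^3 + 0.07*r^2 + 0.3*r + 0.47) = -2.39*r^3 + 5.29*r^2 + 0.38*r - 1.56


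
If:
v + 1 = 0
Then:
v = -1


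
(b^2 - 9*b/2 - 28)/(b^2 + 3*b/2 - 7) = (b - 8)/(b - 2)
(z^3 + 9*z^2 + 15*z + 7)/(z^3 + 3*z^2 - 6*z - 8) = (z^2 + 8*z + 7)/(z^2 + 2*z - 8)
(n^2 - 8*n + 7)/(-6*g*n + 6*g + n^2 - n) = (7 - n)/(6*g - n)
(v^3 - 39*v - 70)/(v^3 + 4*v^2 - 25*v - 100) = (v^2 - 5*v - 14)/(v^2 - v - 20)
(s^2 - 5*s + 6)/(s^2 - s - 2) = (s - 3)/(s + 1)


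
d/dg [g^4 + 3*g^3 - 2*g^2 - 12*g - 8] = 4*g^3 + 9*g^2 - 4*g - 12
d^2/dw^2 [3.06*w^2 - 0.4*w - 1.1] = 6.12000000000000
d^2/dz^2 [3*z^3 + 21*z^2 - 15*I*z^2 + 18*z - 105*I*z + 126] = 18*z + 42 - 30*I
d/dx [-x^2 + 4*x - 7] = 4 - 2*x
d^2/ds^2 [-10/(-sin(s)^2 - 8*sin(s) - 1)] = 20*(-2*sin(s)^4 - 12*sin(s)^3 - 27*sin(s)^2 + 28*sin(s) + 63)/(sin(s)^2 + 8*sin(s) + 1)^3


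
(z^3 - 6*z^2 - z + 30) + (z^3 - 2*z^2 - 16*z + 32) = 2*z^3 - 8*z^2 - 17*z + 62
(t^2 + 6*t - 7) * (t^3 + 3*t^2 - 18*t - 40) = t^5 + 9*t^4 - 7*t^3 - 169*t^2 - 114*t + 280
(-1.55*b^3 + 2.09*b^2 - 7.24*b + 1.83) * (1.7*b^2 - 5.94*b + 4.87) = -2.635*b^5 + 12.76*b^4 - 32.2711*b^3 + 56.2949*b^2 - 46.129*b + 8.9121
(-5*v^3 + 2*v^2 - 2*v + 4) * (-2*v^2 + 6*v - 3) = 10*v^5 - 34*v^4 + 31*v^3 - 26*v^2 + 30*v - 12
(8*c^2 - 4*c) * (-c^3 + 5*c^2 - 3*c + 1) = -8*c^5 + 44*c^4 - 44*c^3 + 20*c^2 - 4*c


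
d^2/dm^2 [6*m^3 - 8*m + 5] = 36*m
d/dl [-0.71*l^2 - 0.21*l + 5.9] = -1.42*l - 0.21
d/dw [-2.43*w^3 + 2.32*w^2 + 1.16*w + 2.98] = -7.29*w^2 + 4.64*w + 1.16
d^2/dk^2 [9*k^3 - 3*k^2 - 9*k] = 54*k - 6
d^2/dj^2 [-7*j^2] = -14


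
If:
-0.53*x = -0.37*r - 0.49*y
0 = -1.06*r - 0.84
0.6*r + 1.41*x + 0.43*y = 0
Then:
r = -0.79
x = 0.12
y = 0.72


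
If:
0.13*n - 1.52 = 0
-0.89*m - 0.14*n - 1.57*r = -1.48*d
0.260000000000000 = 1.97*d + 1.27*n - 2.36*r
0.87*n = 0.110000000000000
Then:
No Solution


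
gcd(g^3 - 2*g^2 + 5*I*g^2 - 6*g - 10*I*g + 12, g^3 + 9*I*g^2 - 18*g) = g + 3*I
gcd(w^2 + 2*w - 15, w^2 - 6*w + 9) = w - 3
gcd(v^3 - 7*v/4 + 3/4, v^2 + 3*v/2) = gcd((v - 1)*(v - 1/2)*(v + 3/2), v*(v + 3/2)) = v + 3/2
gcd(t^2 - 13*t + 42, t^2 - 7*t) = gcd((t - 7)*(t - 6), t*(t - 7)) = t - 7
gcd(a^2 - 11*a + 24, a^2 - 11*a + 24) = a^2 - 11*a + 24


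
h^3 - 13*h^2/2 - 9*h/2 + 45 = (h - 6)*(h - 3)*(h + 5/2)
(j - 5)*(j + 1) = j^2 - 4*j - 5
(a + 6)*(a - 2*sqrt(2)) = a^2 - 2*sqrt(2)*a + 6*a - 12*sqrt(2)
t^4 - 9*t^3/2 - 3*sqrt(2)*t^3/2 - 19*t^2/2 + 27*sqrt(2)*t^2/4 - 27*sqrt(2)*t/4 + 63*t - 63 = (t - 3)*(t - 3/2)*(t - 7*sqrt(2)/2)*(t + 2*sqrt(2))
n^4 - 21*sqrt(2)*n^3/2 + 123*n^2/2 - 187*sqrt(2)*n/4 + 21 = (n - 6*sqrt(2))*(n - 7*sqrt(2)/2)*(n - sqrt(2)/2)^2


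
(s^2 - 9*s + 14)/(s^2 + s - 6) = (s - 7)/(s + 3)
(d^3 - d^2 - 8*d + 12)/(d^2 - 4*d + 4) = d + 3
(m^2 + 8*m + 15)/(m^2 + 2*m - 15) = (m + 3)/(m - 3)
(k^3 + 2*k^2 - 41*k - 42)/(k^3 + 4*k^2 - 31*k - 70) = (k^2 - 5*k - 6)/(k^2 - 3*k - 10)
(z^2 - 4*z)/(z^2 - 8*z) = (z - 4)/(z - 8)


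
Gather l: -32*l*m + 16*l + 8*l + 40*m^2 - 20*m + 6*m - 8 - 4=l*(24 - 32*m) + 40*m^2 - 14*m - 12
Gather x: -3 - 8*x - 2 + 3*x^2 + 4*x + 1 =3*x^2 - 4*x - 4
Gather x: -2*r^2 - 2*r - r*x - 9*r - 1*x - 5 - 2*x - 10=-2*r^2 - 11*r + x*(-r - 3) - 15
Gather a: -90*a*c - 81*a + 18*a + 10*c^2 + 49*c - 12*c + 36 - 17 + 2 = a*(-90*c - 63) + 10*c^2 + 37*c + 21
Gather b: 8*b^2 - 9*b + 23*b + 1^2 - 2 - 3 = 8*b^2 + 14*b - 4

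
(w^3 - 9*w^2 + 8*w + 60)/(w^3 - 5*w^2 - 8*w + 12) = (w - 5)/(w - 1)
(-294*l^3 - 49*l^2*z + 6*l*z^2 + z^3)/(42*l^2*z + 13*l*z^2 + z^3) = (-7*l + z)/z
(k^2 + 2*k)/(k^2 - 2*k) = (k + 2)/(k - 2)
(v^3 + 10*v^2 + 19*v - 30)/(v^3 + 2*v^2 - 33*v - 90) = (v^2 + 5*v - 6)/(v^2 - 3*v - 18)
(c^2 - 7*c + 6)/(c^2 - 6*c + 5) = (c - 6)/(c - 5)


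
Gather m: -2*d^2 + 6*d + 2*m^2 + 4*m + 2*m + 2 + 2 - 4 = -2*d^2 + 6*d + 2*m^2 + 6*m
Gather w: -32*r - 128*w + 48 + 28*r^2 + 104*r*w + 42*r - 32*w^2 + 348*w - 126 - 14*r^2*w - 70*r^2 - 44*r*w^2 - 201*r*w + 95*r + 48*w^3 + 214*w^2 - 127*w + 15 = -42*r^2 + 105*r + 48*w^3 + w^2*(182 - 44*r) + w*(-14*r^2 - 97*r + 93) - 63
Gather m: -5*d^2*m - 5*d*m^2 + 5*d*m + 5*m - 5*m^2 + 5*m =m^2*(-5*d - 5) + m*(-5*d^2 + 5*d + 10)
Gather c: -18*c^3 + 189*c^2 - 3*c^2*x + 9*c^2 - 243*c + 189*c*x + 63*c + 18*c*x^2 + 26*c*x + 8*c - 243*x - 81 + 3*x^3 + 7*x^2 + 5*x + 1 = -18*c^3 + c^2*(198 - 3*x) + c*(18*x^2 + 215*x - 172) + 3*x^3 + 7*x^2 - 238*x - 80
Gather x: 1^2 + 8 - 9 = 0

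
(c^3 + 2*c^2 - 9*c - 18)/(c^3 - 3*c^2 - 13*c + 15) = (c^2 - c - 6)/(c^2 - 6*c + 5)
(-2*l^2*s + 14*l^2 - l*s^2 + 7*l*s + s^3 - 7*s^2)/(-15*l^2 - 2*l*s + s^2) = (2*l^2*s - 14*l^2 + l*s^2 - 7*l*s - s^3 + 7*s^2)/(15*l^2 + 2*l*s - s^2)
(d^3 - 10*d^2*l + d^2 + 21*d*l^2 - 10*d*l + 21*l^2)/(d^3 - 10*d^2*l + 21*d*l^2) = (d + 1)/d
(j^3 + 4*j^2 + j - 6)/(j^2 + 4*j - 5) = (j^2 + 5*j + 6)/(j + 5)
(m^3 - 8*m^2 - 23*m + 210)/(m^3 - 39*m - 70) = (m - 6)/(m + 2)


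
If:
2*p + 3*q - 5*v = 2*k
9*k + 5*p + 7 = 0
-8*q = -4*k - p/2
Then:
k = -80*v/71 - 49/71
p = 144*v/71 - 56/355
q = -31*v/71 - 126/355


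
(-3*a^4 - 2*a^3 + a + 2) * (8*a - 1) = -24*a^5 - 13*a^4 + 2*a^3 + 8*a^2 + 15*a - 2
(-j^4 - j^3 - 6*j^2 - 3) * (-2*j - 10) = 2*j^5 + 12*j^4 + 22*j^3 + 60*j^2 + 6*j + 30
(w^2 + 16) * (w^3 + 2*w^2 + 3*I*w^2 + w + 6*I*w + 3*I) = w^5 + 2*w^4 + 3*I*w^4 + 17*w^3 + 6*I*w^3 + 32*w^2 + 51*I*w^2 + 16*w + 96*I*w + 48*I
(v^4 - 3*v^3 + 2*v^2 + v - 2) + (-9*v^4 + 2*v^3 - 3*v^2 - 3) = -8*v^4 - v^3 - v^2 + v - 5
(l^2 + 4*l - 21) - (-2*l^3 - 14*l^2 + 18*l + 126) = 2*l^3 + 15*l^2 - 14*l - 147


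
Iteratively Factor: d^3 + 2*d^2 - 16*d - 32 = (d + 2)*(d^2 - 16) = (d - 4)*(d + 2)*(d + 4)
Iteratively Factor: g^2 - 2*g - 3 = (g + 1)*(g - 3)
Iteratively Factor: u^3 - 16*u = (u)*(u^2 - 16) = u*(u - 4)*(u + 4)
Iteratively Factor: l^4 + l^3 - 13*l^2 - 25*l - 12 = (l - 4)*(l^3 + 5*l^2 + 7*l + 3) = (l - 4)*(l + 1)*(l^2 + 4*l + 3) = (l - 4)*(l + 1)^2*(l + 3)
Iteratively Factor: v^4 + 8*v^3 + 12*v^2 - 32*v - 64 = (v + 2)*(v^3 + 6*v^2 - 32) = (v + 2)*(v + 4)*(v^2 + 2*v - 8) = (v - 2)*(v + 2)*(v + 4)*(v + 4)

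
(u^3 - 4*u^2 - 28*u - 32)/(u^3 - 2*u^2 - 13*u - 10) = (u^2 - 6*u - 16)/(u^2 - 4*u - 5)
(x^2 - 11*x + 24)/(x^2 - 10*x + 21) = (x - 8)/(x - 7)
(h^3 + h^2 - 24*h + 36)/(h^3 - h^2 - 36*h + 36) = (h^2 - 5*h + 6)/(h^2 - 7*h + 6)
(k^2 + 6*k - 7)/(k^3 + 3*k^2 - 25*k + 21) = 1/(k - 3)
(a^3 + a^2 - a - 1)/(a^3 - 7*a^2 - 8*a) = (a^2 - 1)/(a*(a - 8))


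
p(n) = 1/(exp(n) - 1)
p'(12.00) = 0.00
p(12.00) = 0.00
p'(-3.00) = -0.06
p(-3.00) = -1.05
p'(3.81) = -0.02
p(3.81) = 0.02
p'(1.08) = -0.78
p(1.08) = 0.51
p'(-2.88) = -0.06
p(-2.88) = -1.06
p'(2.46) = -0.10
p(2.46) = 0.09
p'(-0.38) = -6.84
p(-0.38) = -3.16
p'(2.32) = -0.12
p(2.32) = 0.11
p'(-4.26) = -0.01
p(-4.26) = -1.01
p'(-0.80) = -1.48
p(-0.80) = -1.82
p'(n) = -exp(n)/(exp(n) - 1)^2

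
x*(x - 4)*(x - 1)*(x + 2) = x^4 - 3*x^3 - 6*x^2 + 8*x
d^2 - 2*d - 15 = (d - 5)*(d + 3)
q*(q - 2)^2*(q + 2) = q^4 - 2*q^3 - 4*q^2 + 8*q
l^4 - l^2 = l^2*(l - 1)*(l + 1)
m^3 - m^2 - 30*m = m*(m - 6)*(m + 5)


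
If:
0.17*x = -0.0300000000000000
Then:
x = -0.18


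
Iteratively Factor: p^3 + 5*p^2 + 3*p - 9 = (p + 3)*(p^2 + 2*p - 3) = (p - 1)*(p + 3)*(p + 3)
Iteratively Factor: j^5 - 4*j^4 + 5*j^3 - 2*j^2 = (j - 1)*(j^4 - 3*j^3 + 2*j^2) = (j - 2)*(j - 1)*(j^3 - j^2) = j*(j - 2)*(j - 1)*(j^2 - j) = j*(j - 2)*(j - 1)^2*(j)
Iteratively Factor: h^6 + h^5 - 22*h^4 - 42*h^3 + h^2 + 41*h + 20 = (h + 1)*(h^5 - 22*h^3 - 20*h^2 + 21*h + 20) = (h + 1)^2*(h^4 - h^3 - 21*h^2 + h + 20) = (h + 1)^2*(h + 4)*(h^3 - 5*h^2 - h + 5) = (h + 1)^3*(h + 4)*(h^2 - 6*h + 5) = (h - 1)*(h + 1)^3*(h + 4)*(h - 5)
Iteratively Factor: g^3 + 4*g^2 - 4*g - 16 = (g + 2)*(g^2 + 2*g - 8) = (g + 2)*(g + 4)*(g - 2)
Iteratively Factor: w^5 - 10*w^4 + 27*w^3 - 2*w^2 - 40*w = (w - 5)*(w^4 - 5*w^3 + 2*w^2 + 8*w) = (w - 5)*(w + 1)*(w^3 - 6*w^2 + 8*w) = (w - 5)*(w - 2)*(w + 1)*(w^2 - 4*w) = w*(w - 5)*(w - 2)*(w + 1)*(w - 4)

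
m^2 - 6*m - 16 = (m - 8)*(m + 2)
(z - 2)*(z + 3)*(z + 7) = z^3 + 8*z^2 + z - 42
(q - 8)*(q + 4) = q^2 - 4*q - 32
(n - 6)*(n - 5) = n^2 - 11*n + 30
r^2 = r^2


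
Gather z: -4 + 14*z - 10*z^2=-10*z^2 + 14*z - 4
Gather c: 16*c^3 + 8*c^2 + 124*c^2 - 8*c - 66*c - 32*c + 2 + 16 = 16*c^3 + 132*c^2 - 106*c + 18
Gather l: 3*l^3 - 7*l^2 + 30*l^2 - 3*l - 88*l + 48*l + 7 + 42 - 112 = 3*l^3 + 23*l^2 - 43*l - 63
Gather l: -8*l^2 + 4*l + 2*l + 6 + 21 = -8*l^2 + 6*l + 27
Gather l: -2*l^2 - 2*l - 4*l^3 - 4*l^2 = -4*l^3 - 6*l^2 - 2*l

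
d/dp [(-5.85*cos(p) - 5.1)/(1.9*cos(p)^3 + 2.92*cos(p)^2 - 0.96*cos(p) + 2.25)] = (-22.23*cos(p)^3 - 46.152*cos(p)^2 - 29.784*cos(p) + 18.0585)*sin(p)/(3.61*cos(p)^6 + 11.096*cos(p)^5 + 4.8784*cos(p)^4 + 2.9436*cos(p)^3 + 14.0616*cos(p)^2 - 4.32*cos(p) + 5.0625)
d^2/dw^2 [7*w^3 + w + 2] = 42*w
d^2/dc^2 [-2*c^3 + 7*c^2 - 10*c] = 14 - 12*c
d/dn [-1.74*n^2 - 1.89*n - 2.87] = -3.48*n - 1.89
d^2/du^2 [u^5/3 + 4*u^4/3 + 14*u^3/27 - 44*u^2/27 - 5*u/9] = 20*u^3/3 + 16*u^2 + 28*u/9 - 88/27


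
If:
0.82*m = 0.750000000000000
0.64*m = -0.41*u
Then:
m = 0.91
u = -1.43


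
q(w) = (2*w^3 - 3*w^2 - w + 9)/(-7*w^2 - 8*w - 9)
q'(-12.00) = -0.29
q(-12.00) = 4.20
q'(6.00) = -0.26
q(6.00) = -1.06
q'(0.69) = 0.55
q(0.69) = -0.42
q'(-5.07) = -0.31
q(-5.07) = 2.18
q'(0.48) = 0.74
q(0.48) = -0.56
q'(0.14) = 1.00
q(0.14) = -0.86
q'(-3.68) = -0.37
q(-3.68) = 1.72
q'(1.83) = -0.03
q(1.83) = -0.20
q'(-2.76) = -0.52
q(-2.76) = 1.32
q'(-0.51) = -0.38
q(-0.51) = -1.26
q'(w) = (14*w + 8)*(2*w^3 - 3*w^2 - w + 9)/(-7*w^2 - 8*w - 9)^2 + (6*w^2 - 6*w - 1)/(-7*w^2 - 8*w - 9)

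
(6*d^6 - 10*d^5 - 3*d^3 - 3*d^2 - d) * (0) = 0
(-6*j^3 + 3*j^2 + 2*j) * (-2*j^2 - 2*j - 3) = 12*j^5 + 6*j^4 + 8*j^3 - 13*j^2 - 6*j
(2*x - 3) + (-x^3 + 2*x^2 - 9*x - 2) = -x^3 + 2*x^2 - 7*x - 5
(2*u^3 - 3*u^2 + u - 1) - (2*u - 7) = 2*u^3 - 3*u^2 - u + 6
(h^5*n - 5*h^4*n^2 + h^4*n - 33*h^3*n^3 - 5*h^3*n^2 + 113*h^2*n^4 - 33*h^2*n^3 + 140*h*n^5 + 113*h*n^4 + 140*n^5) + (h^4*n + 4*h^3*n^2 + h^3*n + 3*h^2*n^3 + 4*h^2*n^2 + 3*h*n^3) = h^5*n - 5*h^4*n^2 + 2*h^4*n - 33*h^3*n^3 - h^3*n^2 + h^3*n + 113*h^2*n^4 - 30*h^2*n^3 + 4*h^2*n^2 + 140*h*n^5 + 113*h*n^4 + 3*h*n^3 + 140*n^5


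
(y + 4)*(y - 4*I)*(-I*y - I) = -I*y^3 - 4*y^2 - 5*I*y^2 - 20*y - 4*I*y - 16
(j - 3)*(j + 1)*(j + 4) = j^3 + 2*j^2 - 11*j - 12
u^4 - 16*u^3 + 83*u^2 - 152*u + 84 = (u - 7)*(u - 6)*(u - 2)*(u - 1)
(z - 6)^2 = z^2 - 12*z + 36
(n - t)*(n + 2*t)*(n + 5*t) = n^3 + 6*n^2*t + 3*n*t^2 - 10*t^3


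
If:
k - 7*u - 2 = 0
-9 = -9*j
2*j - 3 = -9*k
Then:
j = 1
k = 1/9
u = -17/63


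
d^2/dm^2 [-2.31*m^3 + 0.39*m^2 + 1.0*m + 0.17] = 0.78 - 13.86*m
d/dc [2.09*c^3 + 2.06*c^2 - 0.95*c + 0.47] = 6.27*c^2 + 4.12*c - 0.95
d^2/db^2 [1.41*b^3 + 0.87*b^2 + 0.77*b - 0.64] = 8.46*b + 1.74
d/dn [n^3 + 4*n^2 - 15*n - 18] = 3*n^2 + 8*n - 15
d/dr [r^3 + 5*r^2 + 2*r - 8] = 3*r^2 + 10*r + 2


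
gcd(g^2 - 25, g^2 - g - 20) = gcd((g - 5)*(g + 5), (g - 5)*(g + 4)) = g - 5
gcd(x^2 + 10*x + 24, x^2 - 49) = 1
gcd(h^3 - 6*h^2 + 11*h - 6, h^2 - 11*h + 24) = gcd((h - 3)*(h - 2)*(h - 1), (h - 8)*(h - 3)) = h - 3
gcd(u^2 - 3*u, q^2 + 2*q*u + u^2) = 1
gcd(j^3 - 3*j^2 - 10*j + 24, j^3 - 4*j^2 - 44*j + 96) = j - 2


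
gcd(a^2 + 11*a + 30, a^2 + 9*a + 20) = a + 5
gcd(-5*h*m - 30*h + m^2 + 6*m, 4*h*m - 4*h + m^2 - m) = 1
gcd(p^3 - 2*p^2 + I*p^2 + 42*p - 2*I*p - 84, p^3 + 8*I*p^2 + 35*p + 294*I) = p^2 + I*p + 42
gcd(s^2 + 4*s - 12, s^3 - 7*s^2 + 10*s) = s - 2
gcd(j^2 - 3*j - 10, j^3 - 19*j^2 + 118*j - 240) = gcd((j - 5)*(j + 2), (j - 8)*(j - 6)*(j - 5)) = j - 5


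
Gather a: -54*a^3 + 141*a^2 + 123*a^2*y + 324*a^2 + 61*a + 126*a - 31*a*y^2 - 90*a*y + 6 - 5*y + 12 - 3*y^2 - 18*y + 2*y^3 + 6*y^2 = -54*a^3 + a^2*(123*y + 465) + a*(-31*y^2 - 90*y + 187) + 2*y^3 + 3*y^2 - 23*y + 18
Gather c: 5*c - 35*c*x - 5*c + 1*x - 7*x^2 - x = -35*c*x - 7*x^2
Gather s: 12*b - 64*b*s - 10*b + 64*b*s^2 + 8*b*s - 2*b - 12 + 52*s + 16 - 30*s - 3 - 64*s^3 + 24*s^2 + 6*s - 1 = -64*s^3 + s^2*(64*b + 24) + s*(28 - 56*b)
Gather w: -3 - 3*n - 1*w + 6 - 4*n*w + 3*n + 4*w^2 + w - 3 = -4*n*w + 4*w^2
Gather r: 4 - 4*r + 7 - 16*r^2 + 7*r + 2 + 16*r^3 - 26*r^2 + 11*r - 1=16*r^3 - 42*r^2 + 14*r + 12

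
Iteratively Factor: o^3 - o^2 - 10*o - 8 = (o + 2)*(o^2 - 3*o - 4) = (o + 1)*(o + 2)*(o - 4)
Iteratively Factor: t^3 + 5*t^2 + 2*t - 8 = (t - 1)*(t^2 + 6*t + 8) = (t - 1)*(t + 4)*(t + 2)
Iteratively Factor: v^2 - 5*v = (v)*(v - 5)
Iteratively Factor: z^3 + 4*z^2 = (z)*(z^2 + 4*z) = z*(z + 4)*(z)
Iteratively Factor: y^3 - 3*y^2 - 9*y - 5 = (y + 1)*(y^2 - 4*y - 5) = (y - 5)*(y + 1)*(y + 1)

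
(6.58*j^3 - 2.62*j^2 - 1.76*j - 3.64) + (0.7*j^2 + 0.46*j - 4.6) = 6.58*j^3 - 1.92*j^2 - 1.3*j - 8.24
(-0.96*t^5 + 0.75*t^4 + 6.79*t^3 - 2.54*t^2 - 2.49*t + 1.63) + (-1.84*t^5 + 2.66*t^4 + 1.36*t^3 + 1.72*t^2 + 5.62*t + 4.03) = -2.8*t^5 + 3.41*t^4 + 8.15*t^3 - 0.82*t^2 + 3.13*t + 5.66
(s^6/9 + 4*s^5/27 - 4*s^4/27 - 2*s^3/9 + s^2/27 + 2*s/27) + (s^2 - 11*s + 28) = s^6/9 + 4*s^5/27 - 4*s^4/27 - 2*s^3/9 + 28*s^2/27 - 295*s/27 + 28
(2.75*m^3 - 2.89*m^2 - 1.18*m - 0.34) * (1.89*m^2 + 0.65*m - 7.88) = 5.1975*m^5 - 3.6746*m^4 - 25.7787*m^3 + 21.3636*m^2 + 9.0774*m + 2.6792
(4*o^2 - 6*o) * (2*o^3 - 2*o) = 8*o^5 - 12*o^4 - 8*o^3 + 12*o^2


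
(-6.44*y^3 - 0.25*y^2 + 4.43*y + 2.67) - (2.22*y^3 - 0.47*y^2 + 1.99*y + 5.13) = -8.66*y^3 + 0.22*y^2 + 2.44*y - 2.46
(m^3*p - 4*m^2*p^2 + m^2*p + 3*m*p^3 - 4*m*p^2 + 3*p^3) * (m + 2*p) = m^4*p - 2*m^3*p^2 + m^3*p - 5*m^2*p^3 - 2*m^2*p^2 + 6*m*p^4 - 5*m*p^3 + 6*p^4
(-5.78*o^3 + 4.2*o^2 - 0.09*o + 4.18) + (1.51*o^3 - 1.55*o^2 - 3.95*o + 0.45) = -4.27*o^3 + 2.65*o^2 - 4.04*o + 4.63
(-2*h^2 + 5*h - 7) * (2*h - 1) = -4*h^3 + 12*h^2 - 19*h + 7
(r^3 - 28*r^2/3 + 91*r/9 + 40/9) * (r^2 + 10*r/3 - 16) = r^5 - 6*r^4 - 37*r^3 + 5062*r^2/27 - 3968*r/27 - 640/9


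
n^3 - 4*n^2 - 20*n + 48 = (n - 6)*(n - 2)*(n + 4)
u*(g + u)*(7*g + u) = 7*g^2*u + 8*g*u^2 + u^3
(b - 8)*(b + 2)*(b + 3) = b^3 - 3*b^2 - 34*b - 48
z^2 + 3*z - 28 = (z - 4)*(z + 7)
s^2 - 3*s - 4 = (s - 4)*(s + 1)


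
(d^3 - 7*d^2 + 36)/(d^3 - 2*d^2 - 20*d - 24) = (d - 3)/(d + 2)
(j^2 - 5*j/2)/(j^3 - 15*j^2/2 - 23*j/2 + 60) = j/(j^2 - 5*j - 24)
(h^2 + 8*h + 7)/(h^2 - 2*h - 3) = (h + 7)/(h - 3)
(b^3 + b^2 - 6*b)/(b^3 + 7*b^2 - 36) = b/(b + 6)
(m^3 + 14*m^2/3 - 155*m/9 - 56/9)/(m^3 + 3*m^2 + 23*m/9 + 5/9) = (3*m^2 + 13*m - 56)/(3*m^2 + 8*m + 5)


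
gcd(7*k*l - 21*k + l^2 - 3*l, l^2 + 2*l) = 1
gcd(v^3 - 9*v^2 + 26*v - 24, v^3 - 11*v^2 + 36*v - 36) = v^2 - 5*v + 6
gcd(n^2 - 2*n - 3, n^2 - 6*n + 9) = n - 3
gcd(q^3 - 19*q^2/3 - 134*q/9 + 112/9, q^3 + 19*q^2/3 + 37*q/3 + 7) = q + 7/3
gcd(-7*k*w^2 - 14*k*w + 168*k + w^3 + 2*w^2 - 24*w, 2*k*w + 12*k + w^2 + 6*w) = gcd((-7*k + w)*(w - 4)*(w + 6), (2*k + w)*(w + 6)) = w + 6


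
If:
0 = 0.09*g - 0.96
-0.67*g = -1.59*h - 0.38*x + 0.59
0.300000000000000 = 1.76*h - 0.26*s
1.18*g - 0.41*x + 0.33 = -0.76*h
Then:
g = 10.67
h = -1.85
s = -13.65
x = 28.08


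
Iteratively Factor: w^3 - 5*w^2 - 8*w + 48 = (w - 4)*(w^2 - w - 12) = (w - 4)*(w + 3)*(w - 4)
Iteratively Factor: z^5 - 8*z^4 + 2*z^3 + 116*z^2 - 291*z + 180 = (z - 1)*(z^4 - 7*z^3 - 5*z^2 + 111*z - 180) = (z - 3)*(z - 1)*(z^3 - 4*z^2 - 17*z + 60) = (z - 3)^2*(z - 1)*(z^2 - z - 20) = (z - 3)^2*(z - 1)*(z + 4)*(z - 5)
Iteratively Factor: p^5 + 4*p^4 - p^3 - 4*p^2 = (p + 1)*(p^4 + 3*p^3 - 4*p^2) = (p - 1)*(p + 1)*(p^3 + 4*p^2) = p*(p - 1)*(p + 1)*(p^2 + 4*p) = p^2*(p - 1)*(p + 1)*(p + 4)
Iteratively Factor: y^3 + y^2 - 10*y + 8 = (y - 1)*(y^2 + 2*y - 8) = (y - 1)*(y + 4)*(y - 2)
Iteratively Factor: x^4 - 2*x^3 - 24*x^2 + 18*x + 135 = (x - 5)*(x^3 + 3*x^2 - 9*x - 27) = (x - 5)*(x - 3)*(x^2 + 6*x + 9) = (x - 5)*(x - 3)*(x + 3)*(x + 3)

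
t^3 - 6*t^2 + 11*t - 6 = (t - 3)*(t - 2)*(t - 1)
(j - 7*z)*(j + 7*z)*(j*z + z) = j^3*z + j^2*z - 49*j*z^3 - 49*z^3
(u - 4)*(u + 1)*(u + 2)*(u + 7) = u^4 + 6*u^3 - 17*u^2 - 78*u - 56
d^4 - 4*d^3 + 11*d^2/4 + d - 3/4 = (d - 3)*(d - 1)*(d - 1/2)*(d + 1/2)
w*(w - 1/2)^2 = w^3 - w^2 + w/4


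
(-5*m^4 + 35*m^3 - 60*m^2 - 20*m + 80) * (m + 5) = -5*m^5 + 10*m^4 + 115*m^3 - 320*m^2 - 20*m + 400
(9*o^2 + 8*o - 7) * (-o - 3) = -9*o^3 - 35*o^2 - 17*o + 21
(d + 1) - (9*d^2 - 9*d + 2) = -9*d^2 + 10*d - 1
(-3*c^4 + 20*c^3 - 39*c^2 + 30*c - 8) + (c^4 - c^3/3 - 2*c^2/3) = -2*c^4 + 59*c^3/3 - 119*c^2/3 + 30*c - 8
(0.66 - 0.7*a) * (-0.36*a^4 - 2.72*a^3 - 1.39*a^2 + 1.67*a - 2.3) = 0.252*a^5 + 1.6664*a^4 - 0.8222*a^3 - 2.0864*a^2 + 2.7122*a - 1.518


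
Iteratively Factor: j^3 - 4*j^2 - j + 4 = (j - 1)*(j^2 - 3*j - 4) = (j - 1)*(j + 1)*(j - 4)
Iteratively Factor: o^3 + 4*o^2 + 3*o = (o + 1)*(o^2 + 3*o) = (o + 1)*(o + 3)*(o)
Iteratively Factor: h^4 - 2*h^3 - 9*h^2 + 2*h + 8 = (h - 4)*(h^3 + 2*h^2 - h - 2) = (h - 4)*(h + 1)*(h^2 + h - 2) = (h - 4)*(h + 1)*(h + 2)*(h - 1)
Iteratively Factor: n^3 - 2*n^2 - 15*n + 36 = (n - 3)*(n^2 + n - 12) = (n - 3)^2*(n + 4)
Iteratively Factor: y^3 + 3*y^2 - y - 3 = (y + 3)*(y^2 - 1) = (y - 1)*(y + 3)*(y + 1)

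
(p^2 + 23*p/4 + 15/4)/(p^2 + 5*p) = (p + 3/4)/p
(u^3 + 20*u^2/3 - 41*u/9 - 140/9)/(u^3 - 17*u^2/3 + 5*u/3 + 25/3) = (3*u^2 + 25*u + 28)/(3*(u^2 - 4*u - 5))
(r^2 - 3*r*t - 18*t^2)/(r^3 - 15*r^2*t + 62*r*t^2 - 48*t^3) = (r + 3*t)/(r^2 - 9*r*t + 8*t^2)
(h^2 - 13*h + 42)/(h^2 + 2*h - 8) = (h^2 - 13*h + 42)/(h^2 + 2*h - 8)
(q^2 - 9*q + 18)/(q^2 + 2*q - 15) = (q - 6)/(q + 5)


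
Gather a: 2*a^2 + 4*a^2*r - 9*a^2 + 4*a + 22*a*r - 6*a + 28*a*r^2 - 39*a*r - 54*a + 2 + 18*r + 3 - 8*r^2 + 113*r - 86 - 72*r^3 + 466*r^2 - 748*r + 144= a^2*(4*r - 7) + a*(28*r^2 - 17*r - 56) - 72*r^3 + 458*r^2 - 617*r + 63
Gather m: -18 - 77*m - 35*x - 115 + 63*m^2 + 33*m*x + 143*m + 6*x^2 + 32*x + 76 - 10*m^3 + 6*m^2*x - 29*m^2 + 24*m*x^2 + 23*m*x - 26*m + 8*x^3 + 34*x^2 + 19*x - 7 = -10*m^3 + m^2*(6*x + 34) + m*(24*x^2 + 56*x + 40) + 8*x^3 + 40*x^2 + 16*x - 64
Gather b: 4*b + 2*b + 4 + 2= 6*b + 6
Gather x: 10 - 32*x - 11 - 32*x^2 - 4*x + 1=-32*x^2 - 36*x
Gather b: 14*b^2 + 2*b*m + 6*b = 14*b^2 + b*(2*m + 6)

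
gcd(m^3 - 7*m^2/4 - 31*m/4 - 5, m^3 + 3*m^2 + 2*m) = m + 1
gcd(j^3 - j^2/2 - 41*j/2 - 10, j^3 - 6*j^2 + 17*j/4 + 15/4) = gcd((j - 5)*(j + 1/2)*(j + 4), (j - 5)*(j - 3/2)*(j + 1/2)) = j^2 - 9*j/2 - 5/2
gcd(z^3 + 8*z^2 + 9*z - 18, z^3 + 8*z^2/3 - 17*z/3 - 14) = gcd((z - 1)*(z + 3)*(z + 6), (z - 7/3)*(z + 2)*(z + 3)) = z + 3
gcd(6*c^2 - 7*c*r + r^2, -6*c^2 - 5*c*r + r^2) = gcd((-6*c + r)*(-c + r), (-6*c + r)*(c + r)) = -6*c + r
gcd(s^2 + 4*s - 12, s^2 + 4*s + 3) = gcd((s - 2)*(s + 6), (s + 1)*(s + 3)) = 1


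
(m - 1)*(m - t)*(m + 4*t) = m^3 + 3*m^2*t - m^2 - 4*m*t^2 - 3*m*t + 4*t^2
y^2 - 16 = (y - 4)*(y + 4)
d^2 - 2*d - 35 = (d - 7)*(d + 5)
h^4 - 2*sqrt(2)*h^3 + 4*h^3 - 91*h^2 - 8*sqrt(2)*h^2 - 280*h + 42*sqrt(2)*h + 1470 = (h - 3)*(h + 7)*(h - 7*sqrt(2))*(h + 5*sqrt(2))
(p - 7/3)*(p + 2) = p^2 - p/3 - 14/3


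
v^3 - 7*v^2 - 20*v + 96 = (v - 8)*(v - 3)*(v + 4)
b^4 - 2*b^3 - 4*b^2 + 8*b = b*(b - 2)^2*(b + 2)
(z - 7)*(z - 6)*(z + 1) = z^3 - 12*z^2 + 29*z + 42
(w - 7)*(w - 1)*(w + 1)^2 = w^4 - 6*w^3 - 8*w^2 + 6*w + 7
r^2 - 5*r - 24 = (r - 8)*(r + 3)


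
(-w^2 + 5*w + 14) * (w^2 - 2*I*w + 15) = -w^4 + 5*w^3 + 2*I*w^3 - w^2 - 10*I*w^2 + 75*w - 28*I*w + 210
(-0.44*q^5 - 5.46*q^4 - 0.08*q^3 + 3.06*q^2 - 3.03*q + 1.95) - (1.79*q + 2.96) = -0.44*q^5 - 5.46*q^4 - 0.08*q^3 + 3.06*q^2 - 4.82*q - 1.01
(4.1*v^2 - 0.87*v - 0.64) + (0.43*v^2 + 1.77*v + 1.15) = 4.53*v^2 + 0.9*v + 0.51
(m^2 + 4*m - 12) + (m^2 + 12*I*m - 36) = 2*m^2 + 4*m + 12*I*m - 48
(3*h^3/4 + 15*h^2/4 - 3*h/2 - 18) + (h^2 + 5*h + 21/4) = 3*h^3/4 + 19*h^2/4 + 7*h/2 - 51/4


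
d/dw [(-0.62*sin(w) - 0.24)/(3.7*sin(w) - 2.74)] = 2.5868*cos(w)/(3.7*sin(w) - 2.74)^2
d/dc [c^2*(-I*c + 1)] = c*(-3*I*c + 2)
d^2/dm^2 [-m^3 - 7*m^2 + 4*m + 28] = -6*m - 14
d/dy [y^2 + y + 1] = 2*y + 1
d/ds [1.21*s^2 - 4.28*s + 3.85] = 2.42*s - 4.28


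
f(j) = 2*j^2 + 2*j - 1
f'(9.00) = 38.00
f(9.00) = 179.00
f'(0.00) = 2.00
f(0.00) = -1.00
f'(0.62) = 4.48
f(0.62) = 1.01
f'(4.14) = 18.56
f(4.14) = 41.56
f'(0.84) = 5.36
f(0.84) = 2.09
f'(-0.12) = 1.52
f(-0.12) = -1.21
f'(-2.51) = -8.04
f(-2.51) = 6.58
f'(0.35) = 3.40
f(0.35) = -0.06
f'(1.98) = 9.92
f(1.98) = 10.80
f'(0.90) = 5.60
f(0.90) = 2.42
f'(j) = 4*j + 2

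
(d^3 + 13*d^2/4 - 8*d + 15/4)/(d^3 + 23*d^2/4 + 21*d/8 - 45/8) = 2*(d - 1)/(2*d + 3)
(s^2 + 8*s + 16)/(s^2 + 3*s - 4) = (s + 4)/(s - 1)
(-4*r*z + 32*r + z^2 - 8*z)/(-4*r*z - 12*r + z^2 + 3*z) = (z - 8)/(z + 3)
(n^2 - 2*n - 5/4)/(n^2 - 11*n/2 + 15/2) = (n + 1/2)/(n - 3)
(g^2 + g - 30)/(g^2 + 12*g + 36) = (g - 5)/(g + 6)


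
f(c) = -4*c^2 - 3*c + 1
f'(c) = -8*c - 3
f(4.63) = -98.64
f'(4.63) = -40.04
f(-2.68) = -19.69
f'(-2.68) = 18.44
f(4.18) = -81.43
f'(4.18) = -36.44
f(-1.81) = -6.67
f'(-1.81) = 11.48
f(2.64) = -34.80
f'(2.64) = -24.12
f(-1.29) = -1.79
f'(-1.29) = 7.32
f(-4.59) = -69.50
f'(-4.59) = 33.72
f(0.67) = -2.81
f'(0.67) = -8.36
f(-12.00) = -539.00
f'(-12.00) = 93.00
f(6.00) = -161.00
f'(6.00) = -51.00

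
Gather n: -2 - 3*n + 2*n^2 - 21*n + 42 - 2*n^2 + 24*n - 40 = 0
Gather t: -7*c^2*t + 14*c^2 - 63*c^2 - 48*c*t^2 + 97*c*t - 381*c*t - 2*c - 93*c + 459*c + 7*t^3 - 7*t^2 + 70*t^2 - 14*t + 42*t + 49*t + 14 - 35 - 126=-49*c^2 + 364*c + 7*t^3 + t^2*(63 - 48*c) + t*(-7*c^2 - 284*c + 77) - 147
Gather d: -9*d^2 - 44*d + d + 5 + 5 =-9*d^2 - 43*d + 10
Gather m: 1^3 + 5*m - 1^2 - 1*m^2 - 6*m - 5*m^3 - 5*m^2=-5*m^3 - 6*m^2 - m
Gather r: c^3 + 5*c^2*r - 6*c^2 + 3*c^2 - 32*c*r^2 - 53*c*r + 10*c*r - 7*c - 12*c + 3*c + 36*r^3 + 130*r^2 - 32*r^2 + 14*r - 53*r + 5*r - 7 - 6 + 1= c^3 - 3*c^2 - 16*c + 36*r^3 + r^2*(98 - 32*c) + r*(5*c^2 - 43*c - 34) - 12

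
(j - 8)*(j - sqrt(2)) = j^2 - 8*j - sqrt(2)*j + 8*sqrt(2)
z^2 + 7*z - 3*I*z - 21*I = (z + 7)*(z - 3*I)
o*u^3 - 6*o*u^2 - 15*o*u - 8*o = (u - 8)*(u + 1)*(o*u + o)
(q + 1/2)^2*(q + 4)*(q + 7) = q^4 + 12*q^3 + 157*q^2/4 + 123*q/4 + 7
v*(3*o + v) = 3*o*v + v^2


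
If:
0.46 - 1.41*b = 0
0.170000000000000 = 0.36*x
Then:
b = 0.33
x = 0.47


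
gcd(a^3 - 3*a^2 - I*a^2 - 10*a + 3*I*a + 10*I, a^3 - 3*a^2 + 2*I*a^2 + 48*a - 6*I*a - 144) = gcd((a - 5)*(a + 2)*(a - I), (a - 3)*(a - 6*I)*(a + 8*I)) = 1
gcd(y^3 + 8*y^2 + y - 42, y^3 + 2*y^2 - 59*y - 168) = y^2 + 10*y + 21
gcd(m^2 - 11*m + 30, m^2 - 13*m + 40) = m - 5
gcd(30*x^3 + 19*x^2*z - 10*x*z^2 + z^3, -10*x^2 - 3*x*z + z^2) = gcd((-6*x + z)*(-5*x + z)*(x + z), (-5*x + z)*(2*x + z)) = 5*x - z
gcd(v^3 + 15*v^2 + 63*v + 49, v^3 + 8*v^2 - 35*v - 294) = v^2 + 14*v + 49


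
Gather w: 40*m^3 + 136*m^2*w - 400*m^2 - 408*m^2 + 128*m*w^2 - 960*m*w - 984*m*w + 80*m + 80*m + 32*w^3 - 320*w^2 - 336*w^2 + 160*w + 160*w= 40*m^3 - 808*m^2 + 160*m + 32*w^3 + w^2*(128*m - 656) + w*(136*m^2 - 1944*m + 320)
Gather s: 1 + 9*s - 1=9*s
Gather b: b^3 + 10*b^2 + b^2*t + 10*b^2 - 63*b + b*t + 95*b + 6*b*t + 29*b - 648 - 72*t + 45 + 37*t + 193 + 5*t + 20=b^3 + b^2*(t + 20) + b*(7*t + 61) - 30*t - 390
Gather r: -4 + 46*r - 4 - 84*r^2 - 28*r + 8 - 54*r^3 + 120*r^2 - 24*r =-54*r^3 + 36*r^2 - 6*r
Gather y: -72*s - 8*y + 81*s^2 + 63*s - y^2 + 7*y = 81*s^2 - 9*s - y^2 - y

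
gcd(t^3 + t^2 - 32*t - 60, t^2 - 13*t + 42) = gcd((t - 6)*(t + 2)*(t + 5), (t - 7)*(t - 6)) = t - 6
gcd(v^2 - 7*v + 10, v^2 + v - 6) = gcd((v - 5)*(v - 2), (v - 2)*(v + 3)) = v - 2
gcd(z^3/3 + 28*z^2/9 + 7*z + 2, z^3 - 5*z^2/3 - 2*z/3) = z + 1/3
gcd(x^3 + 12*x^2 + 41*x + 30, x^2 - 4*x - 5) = x + 1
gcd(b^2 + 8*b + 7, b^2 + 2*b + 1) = b + 1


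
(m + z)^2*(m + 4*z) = m^3 + 6*m^2*z + 9*m*z^2 + 4*z^3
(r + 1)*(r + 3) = r^2 + 4*r + 3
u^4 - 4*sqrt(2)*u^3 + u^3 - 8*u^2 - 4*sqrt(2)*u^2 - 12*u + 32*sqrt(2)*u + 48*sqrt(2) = (u - 3)*(u + 2)^2*(u - 4*sqrt(2))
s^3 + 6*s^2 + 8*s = s*(s + 2)*(s + 4)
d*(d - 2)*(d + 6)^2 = d^4 + 10*d^3 + 12*d^2 - 72*d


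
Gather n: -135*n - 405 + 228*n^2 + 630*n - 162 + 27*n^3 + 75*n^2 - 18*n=27*n^3 + 303*n^2 + 477*n - 567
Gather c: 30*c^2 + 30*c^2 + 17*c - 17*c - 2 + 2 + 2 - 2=60*c^2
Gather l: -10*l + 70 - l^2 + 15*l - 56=-l^2 + 5*l + 14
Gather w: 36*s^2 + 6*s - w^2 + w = 36*s^2 + 6*s - w^2 + w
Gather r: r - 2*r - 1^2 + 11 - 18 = -r - 8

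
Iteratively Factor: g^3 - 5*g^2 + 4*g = (g)*(g^2 - 5*g + 4) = g*(g - 1)*(g - 4)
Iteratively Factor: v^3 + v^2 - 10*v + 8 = (v - 2)*(v^2 + 3*v - 4) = (v - 2)*(v + 4)*(v - 1)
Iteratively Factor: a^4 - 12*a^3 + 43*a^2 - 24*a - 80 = (a - 5)*(a^3 - 7*a^2 + 8*a + 16) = (a - 5)*(a - 4)*(a^2 - 3*a - 4) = (a - 5)*(a - 4)*(a + 1)*(a - 4)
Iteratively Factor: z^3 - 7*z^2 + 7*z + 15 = (z + 1)*(z^2 - 8*z + 15) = (z - 5)*(z + 1)*(z - 3)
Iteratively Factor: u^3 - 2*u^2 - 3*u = (u - 3)*(u^2 + u) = (u - 3)*(u + 1)*(u)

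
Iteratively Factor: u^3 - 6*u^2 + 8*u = (u - 2)*(u^2 - 4*u) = u*(u - 2)*(u - 4)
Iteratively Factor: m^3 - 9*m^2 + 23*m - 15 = (m - 3)*(m^2 - 6*m + 5) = (m - 5)*(m - 3)*(m - 1)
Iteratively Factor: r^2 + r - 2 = (r - 1)*(r + 2)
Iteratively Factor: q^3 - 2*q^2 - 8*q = (q)*(q^2 - 2*q - 8) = q*(q + 2)*(q - 4)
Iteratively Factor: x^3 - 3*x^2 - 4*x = (x + 1)*(x^2 - 4*x) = (x - 4)*(x + 1)*(x)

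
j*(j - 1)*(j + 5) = j^3 + 4*j^2 - 5*j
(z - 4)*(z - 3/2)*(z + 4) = z^3 - 3*z^2/2 - 16*z + 24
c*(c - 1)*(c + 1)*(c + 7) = c^4 + 7*c^3 - c^2 - 7*c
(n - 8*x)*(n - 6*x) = n^2 - 14*n*x + 48*x^2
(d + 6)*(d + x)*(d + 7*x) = d^3 + 8*d^2*x + 6*d^2 + 7*d*x^2 + 48*d*x + 42*x^2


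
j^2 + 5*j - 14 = (j - 2)*(j + 7)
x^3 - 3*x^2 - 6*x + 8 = (x - 4)*(x - 1)*(x + 2)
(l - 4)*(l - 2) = l^2 - 6*l + 8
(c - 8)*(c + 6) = c^2 - 2*c - 48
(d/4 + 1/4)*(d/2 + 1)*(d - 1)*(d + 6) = d^4/8 + d^3 + 11*d^2/8 - d - 3/2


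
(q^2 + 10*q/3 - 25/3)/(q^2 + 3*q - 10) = (q - 5/3)/(q - 2)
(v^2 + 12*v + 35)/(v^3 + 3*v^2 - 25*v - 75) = (v + 7)/(v^2 - 2*v - 15)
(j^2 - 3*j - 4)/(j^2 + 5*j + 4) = (j - 4)/(j + 4)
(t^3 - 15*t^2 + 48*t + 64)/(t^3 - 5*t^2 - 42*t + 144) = (t^2 - 7*t - 8)/(t^2 + 3*t - 18)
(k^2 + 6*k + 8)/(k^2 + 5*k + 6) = (k + 4)/(k + 3)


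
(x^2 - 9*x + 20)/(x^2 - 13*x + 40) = (x - 4)/(x - 8)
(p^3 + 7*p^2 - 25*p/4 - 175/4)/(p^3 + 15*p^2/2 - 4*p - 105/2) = (p + 5/2)/(p + 3)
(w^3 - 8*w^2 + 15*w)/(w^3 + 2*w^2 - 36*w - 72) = w*(w^2 - 8*w + 15)/(w^3 + 2*w^2 - 36*w - 72)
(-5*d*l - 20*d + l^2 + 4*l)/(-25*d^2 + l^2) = (l + 4)/(5*d + l)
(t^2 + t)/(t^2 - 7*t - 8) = t/(t - 8)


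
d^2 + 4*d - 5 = (d - 1)*(d + 5)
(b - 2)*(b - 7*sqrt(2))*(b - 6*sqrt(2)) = b^3 - 13*sqrt(2)*b^2 - 2*b^2 + 26*sqrt(2)*b + 84*b - 168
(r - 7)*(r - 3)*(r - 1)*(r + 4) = r^4 - 7*r^3 - 13*r^2 + 103*r - 84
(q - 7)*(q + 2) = q^2 - 5*q - 14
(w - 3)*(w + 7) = w^2 + 4*w - 21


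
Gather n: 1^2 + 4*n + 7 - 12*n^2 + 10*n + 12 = -12*n^2 + 14*n + 20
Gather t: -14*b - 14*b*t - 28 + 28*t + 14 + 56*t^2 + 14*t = -14*b + 56*t^2 + t*(42 - 14*b) - 14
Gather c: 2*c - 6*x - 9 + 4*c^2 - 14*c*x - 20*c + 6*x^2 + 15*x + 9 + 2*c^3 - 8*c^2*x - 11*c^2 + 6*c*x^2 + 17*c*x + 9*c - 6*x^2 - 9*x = 2*c^3 + c^2*(-8*x - 7) + c*(6*x^2 + 3*x - 9)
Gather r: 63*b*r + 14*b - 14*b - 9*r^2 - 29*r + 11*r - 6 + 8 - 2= -9*r^2 + r*(63*b - 18)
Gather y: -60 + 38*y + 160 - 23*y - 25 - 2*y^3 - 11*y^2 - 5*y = -2*y^3 - 11*y^2 + 10*y + 75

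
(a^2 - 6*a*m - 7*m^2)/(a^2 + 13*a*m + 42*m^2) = (a^2 - 6*a*m - 7*m^2)/(a^2 + 13*a*m + 42*m^2)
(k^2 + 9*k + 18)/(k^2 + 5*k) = (k^2 + 9*k + 18)/(k*(k + 5))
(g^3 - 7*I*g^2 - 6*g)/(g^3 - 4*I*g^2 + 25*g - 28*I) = g*(g - 6*I)/(g^2 - 3*I*g + 28)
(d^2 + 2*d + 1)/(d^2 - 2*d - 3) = (d + 1)/(d - 3)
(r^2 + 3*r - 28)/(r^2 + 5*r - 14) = (r - 4)/(r - 2)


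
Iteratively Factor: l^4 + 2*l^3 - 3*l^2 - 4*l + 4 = (l + 2)*(l^3 - 3*l + 2) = (l - 1)*(l + 2)*(l^2 + l - 2) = (l - 1)*(l + 2)^2*(l - 1)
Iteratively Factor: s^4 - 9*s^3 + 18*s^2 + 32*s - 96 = (s - 3)*(s^3 - 6*s^2 + 32) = (s - 4)*(s - 3)*(s^2 - 2*s - 8) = (s - 4)^2*(s - 3)*(s + 2)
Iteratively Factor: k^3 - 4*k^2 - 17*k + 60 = (k + 4)*(k^2 - 8*k + 15) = (k - 5)*(k + 4)*(k - 3)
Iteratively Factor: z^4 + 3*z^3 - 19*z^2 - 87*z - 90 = (z + 3)*(z^3 - 19*z - 30) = (z + 2)*(z + 3)*(z^2 - 2*z - 15) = (z - 5)*(z + 2)*(z + 3)*(z + 3)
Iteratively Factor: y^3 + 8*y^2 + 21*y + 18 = (y + 3)*(y^2 + 5*y + 6) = (y + 2)*(y + 3)*(y + 3)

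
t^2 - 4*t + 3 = (t - 3)*(t - 1)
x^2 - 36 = (x - 6)*(x + 6)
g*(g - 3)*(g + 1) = g^3 - 2*g^2 - 3*g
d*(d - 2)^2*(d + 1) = d^4 - 3*d^3 + 4*d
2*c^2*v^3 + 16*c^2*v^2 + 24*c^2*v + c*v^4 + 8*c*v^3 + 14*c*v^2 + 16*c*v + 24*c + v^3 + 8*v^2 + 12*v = (2*c + v)*(v + 2)*(v + 6)*(c*v + 1)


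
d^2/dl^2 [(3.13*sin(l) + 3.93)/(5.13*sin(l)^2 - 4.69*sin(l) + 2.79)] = (-82.3718970000001*sin(l)^5 - 489.008529*sin(l)^4 + 717.200163*sin(l)^3 + 718.14711*sin(l)^2 - 911.908908*sin(l) + 142.30425)/(135.005697*sin(l)^6 - 370.278783*sin(l)^5 + 558.792432*sin(l)^4 - 505.921087*sin(l)^3 + 303.904656*sin(l)^2 - 109.522287*sin(l) + 21.717639)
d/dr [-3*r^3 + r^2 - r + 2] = -9*r^2 + 2*r - 1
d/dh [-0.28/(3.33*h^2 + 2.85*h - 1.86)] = (1.8648*h + 0.798)/(3.33*h^2 + 2.85*h - 1.86)^2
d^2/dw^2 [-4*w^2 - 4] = -8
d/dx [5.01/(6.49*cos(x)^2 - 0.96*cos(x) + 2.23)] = (65.0298*cos(x) - 4.8096)*sin(x)/(6.49*cos(x)^2 - 0.96*cos(x) + 2.23)^2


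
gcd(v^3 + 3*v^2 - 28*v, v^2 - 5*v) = v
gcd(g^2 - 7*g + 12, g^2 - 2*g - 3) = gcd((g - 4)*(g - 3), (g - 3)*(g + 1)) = g - 3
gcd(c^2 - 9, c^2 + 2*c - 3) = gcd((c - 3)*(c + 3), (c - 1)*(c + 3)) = c + 3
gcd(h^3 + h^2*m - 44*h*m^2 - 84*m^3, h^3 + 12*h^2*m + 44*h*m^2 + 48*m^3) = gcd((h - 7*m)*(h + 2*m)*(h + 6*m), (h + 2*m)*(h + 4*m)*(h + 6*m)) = h^2 + 8*h*m + 12*m^2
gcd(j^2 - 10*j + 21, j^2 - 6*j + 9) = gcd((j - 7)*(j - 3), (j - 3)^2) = j - 3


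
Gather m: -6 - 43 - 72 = -121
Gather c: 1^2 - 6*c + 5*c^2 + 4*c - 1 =5*c^2 - 2*c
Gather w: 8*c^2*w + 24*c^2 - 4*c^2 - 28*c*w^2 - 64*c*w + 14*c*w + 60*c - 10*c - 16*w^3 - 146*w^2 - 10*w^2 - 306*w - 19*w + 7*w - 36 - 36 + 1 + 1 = 20*c^2 + 50*c - 16*w^3 + w^2*(-28*c - 156) + w*(8*c^2 - 50*c - 318) - 70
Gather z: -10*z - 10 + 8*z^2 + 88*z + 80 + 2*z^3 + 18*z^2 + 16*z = 2*z^3 + 26*z^2 + 94*z + 70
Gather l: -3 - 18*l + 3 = -18*l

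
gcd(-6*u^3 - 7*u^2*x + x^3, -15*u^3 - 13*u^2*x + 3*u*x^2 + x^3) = -3*u^2 - 2*u*x + x^2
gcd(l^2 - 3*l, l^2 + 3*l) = l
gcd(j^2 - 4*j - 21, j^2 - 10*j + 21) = j - 7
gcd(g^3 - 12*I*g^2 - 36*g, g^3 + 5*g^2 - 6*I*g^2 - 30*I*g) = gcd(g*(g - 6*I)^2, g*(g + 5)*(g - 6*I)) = g^2 - 6*I*g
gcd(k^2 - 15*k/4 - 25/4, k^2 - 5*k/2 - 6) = 1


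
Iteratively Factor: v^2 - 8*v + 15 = (v - 5)*(v - 3)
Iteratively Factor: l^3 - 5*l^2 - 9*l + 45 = (l - 3)*(l^2 - 2*l - 15) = (l - 5)*(l - 3)*(l + 3)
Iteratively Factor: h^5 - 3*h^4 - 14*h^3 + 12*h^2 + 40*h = (h + 2)*(h^4 - 5*h^3 - 4*h^2 + 20*h) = (h + 2)^2*(h^3 - 7*h^2 + 10*h) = (h - 2)*(h + 2)^2*(h^2 - 5*h) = h*(h - 2)*(h + 2)^2*(h - 5)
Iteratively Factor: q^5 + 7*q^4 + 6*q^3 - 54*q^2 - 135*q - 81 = (q + 3)*(q^4 + 4*q^3 - 6*q^2 - 36*q - 27) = (q - 3)*(q + 3)*(q^3 + 7*q^2 + 15*q + 9) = (q - 3)*(q + 3)^2*(q^2 + 4*q + 3) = (q - 3)*(q + 3)^3*(q + 1)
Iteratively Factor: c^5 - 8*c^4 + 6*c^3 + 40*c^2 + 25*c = (c)*(c^4 - 8*c^3 + 6*c^2 + 40*c + 25) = c*(c - 5)*(c^3 - 3*c^2 - 9*c - 5) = c*(c - 5)*(c + 1)*(c^2 - 4*c - 5) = c*(c - 5)^2*(c + 1)*(c + 1)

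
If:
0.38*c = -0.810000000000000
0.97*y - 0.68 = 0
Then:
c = -2.13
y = 0.70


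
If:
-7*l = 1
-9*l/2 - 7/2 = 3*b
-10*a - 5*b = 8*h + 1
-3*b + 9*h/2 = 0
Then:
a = 557/630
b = -20/21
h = -40/63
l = -1/7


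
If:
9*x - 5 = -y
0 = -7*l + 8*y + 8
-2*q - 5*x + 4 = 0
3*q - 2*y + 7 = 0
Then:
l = 480/49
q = 19/7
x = -2/7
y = 53/7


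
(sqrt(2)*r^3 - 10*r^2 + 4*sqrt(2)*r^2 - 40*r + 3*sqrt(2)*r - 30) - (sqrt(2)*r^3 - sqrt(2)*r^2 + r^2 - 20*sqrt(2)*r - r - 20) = -11*r^2 + 5*sqrt(2)*r^2 - 39*r + 23*sqrt(2)*r - 10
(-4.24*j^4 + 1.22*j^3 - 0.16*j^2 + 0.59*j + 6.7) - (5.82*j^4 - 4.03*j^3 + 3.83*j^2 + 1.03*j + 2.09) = -10.06*j^4 + 5.25*j^3 - 3.99*j^2 - 0.44*j + 4.61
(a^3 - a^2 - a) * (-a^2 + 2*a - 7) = -a^5 + 3*a^4 - 8*a^3 + 5*a^2 + 7*a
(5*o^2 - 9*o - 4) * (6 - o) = -5*o^3 + 39*o^2 - 50*o - 24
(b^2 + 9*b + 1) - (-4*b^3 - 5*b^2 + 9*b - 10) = 4*b^3 + 6*b^2 + 11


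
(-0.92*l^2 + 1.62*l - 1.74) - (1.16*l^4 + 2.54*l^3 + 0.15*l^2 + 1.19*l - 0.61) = -1.16*l^4 - 2.54*l^3 - 1.07*l^2 + 0.43*l - 1.13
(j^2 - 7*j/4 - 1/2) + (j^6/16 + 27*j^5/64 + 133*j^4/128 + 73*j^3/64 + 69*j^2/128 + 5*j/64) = j^6/16 + 27*j^5/64 + 133*j^4/128 + 73*j^3/64 + 197*j^2/128 - 107*j/64 - 1/2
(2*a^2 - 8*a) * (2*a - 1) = 4*a^3 - 18*a^2 + 8*a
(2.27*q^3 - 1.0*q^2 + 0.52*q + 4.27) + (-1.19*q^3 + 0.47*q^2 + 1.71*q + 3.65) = 1.08*q^3 - 0.53*q^2 + 2.23*q + 7.92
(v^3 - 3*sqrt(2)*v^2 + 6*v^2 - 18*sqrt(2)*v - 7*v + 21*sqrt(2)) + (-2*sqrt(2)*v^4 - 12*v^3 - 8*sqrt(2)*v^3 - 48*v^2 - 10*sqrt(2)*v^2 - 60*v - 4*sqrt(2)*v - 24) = -2*sqrt(2)*v^4 - 8*sqrt(2)*v^3 - 11*v^3 - 42*v^2 - 13*sqrt(2)*v^2 - 67*v - 22*sqrt(2)*v - 24 + 21*sqrt(2)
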